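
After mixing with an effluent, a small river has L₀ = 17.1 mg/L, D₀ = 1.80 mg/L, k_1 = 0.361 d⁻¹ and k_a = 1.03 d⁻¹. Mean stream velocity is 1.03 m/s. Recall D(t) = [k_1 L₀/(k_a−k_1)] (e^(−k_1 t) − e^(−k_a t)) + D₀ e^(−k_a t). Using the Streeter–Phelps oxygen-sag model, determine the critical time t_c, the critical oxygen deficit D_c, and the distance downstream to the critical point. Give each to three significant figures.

With k_a/k_1 = 2.853 and 1 − D₀(k_a−k_1)/(k_1 L₀) = 0.8049,
t_c = ln(2.853 × 0.8049) / (1.03 − 0.361) = ln(2.297) / 0.6690 = 0.8314/0.6690 = 1.243 d.
L(t_c) = L₀ e^(−k_1 t_c) = 17.1 × 0.6385 = 10.92 mg/L, and at the critical point k_a D_c = k_1 L, so D_c = (0.361/1.03) × 10.92 = 3.827 mg/L.
x_c = v t_c = 1.03 m/s × 1.243 d × 86400 s/d = 110600 m ≈ 111 km.

t_c ≈ 1.24 d; D_c ≈ 3.83 mg/L; x_c ≈ 111 km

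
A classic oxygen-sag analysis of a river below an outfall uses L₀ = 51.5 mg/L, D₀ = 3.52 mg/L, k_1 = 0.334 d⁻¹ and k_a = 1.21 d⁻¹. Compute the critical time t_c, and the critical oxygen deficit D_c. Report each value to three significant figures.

t_c ≈ 1.24 d; D_c ≈ 9.38 mg/L

With k_a/k_1 = 3.623 and 1 − D₀(k_a−k_1)/(k_1 L₀) = 0.8207,
t_c = ln(3.623 × 0.8207) / (1.21 − 0.334) = ln(2.973) / 0.8760 = 1.090/0.8760 = 1.244 d.
D_c = (k_1/k_a) L₀ e^(−k_1 t_c) = (0.334/1.21) × 51.5 × e^(−0.334×1.244) = 0.2760 × 51.5 × 0.6600 = 9.383 mg/L.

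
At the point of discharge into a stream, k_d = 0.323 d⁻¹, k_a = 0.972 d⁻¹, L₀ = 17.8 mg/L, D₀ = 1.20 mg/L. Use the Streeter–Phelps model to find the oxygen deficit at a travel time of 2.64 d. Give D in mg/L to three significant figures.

D ≈ 3.19 mg/L

k_d L₀/(k_a−k_d) = 0.323×17.8/(0.972−0.323) = 5.749/0.6490 = 8.859 mg/L.
e^(−k_d t) = e^(−0.323×2.640) = 0.4263; e^(−k_a t) = e^(−0.972×2.640) = 0.07684.
D = 8.859 × (0.4263 − 0.07684) + 1.20 × 0.07684 = 3.095 + 0.09220 = 3.188 mg/L.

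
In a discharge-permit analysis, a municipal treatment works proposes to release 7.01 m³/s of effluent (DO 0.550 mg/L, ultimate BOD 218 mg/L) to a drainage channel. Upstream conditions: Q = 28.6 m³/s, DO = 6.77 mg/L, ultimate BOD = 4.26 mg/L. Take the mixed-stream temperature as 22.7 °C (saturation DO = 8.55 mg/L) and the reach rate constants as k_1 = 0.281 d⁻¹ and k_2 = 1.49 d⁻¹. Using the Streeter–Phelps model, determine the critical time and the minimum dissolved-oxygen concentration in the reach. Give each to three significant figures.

t_c ≈ 1.11 d; minimum DO ≈ 2.15 mg/L

Mixed DO = (28.6×6.77 + 7.01×0.550)/(28.6+7.01) = 197.5/35.61 = 5.546 mg/L.
Mixed L₀ = (28.6×4.26 + 7.01×218)/(35.61) = 1650/35.61 = 46.34 mg/L.
Initial deficit D₀ = C_s − DO₀ = 8.55 − 5.546 = 3.004 mg/L.
t_c = (1/1.209) ln[(1.49/0.281)(1 − 3.004×1.209/(0.281×46.34))] = 0.8271 × ln(3.823) = 1.109 d.
D_c = (0.281/1.49) × 46.34 × e^(−0.281×1.109) = 0.1886 × 46.34 × 0.7322 = 6.398 mg/L.
Minimum DO = 8.55 − 6.398 = 2.152 mg/L.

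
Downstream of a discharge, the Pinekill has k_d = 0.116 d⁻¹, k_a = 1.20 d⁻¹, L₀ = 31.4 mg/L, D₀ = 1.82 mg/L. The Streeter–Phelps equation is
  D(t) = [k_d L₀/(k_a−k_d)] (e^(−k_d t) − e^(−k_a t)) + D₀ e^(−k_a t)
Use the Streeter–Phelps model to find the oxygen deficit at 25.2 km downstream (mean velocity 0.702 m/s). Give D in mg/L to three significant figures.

D ≈ 2.27 mg/L

Travel time t = x/v = 25.2 km / (0.702 m/s) = 25200 m / 0.702 m/s = 35900 s = 0.4155 d.
k_d L₀/(k_a−k_d) = 0.116×31.4/(1.20−0.116) = 3.642/1.084 = 3.360 mg/L.
e^(−k_d t) = e^(−0.116×0.4155) = 0.9529; e^(−k_a t) = e^(−1.20×0.4155) = 0.6074.
D = 3.360 × (0.9529 − 0.6074) + 1.82 × 0.6074 = 1.161 + 1.105 = 2.267 mg/L.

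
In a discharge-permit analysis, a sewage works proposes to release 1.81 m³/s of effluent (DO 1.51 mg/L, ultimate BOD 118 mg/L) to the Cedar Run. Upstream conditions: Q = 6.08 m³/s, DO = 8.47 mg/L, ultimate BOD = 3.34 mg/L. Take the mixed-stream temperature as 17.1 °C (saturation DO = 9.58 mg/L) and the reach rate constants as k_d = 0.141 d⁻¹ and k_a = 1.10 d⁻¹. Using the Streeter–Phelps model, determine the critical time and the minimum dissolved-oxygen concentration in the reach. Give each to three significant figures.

Mixed DO = (6.08×8.47 + 1.81×1.51)/(6.08+1.81) = 54.23/7.890 = 6.873 mg/L.
Mixed L₀ = (6.08×3.34 + 1.81×118)/(7.890) = 233.9/7.890 = 29.64 mg/L.
Initial deficit D₀ = C_s − DO₀ = 9.58 − 6.873 = 2.707 mg/L.
t_c = (1/0.9590) ln[(1.10/0.141)(1 − 2.707×0.9590/(0.141×29.64))] = 1.043 × ln(2.957) = 1.130 d.
D_c = (0.141/1.10) × 29.64 × e^(−0.141×1.130) = 0.1282 × 29.64 × 0.8527 = 3.240 mg/L.
Minimum DO = 9.58 − 3.240 = 6.340 mg/L.

t_c ≈ 1.13 d; minimum DO ≈ 6.34 mg/L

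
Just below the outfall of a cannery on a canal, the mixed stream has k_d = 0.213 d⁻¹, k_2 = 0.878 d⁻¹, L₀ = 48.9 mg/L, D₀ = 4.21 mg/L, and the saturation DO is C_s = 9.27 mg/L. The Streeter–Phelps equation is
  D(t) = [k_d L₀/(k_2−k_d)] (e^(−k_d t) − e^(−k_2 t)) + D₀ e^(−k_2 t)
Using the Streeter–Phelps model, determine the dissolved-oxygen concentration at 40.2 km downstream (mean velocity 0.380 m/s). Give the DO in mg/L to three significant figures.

Travel time t = x/v = 40.2 km / (0.380 m/s) = 40200 m / 0.380 m/s = 105800 s = 1.224 d.
k_d L₀/(k_2−k_d) = 0.213×48.9/(0.878−0.213) = 10.42/0.6650 = 15.66 mg/L.
e^(−k_d t) = e^(−0.213×1.224) = 0.7704; e^(−k_2 t) = e^(−0.878×1.224) = 0.3413.
D = 15.66 × (0.7704 − 0.3413) + 4.21 × 0.3413 = 6.722 + 1.437 = 8.158 mg/L.
DO = C_s − D = 9.27 − 8.158 = 1.112 mg/L.

DO ≈ 1.11 mg/L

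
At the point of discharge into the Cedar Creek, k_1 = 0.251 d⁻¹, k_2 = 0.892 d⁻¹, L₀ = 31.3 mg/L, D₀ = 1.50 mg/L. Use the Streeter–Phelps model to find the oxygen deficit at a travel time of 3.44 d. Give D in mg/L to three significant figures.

k_1 L₀/(k_2−k_1) = 0.251×31.3/(0.892−0.251) = 7.856/0.6410 = 12.26 mg/L.
e^(−k_1 t) = e^(−0.251×3.440) = 0.4217; e^(−k_2 t) = e^(−0.892×3.440) = 0.04649.
D = 12.26 × (0.4217 − 0.04649) + 1.50 × 0.04649 = 4.599 + 0.06974 = 4.669 mg/L.

D ≈ 4.67 mg/L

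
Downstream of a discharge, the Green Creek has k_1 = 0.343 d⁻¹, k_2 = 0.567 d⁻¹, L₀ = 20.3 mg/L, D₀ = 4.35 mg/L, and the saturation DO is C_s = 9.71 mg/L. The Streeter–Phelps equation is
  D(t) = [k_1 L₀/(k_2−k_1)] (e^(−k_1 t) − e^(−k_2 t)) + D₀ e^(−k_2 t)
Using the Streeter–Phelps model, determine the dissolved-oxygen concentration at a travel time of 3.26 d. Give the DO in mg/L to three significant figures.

DO ≈ 3.76 mg/L

k_1 L₀/(k_2−k_1) = 0.343×20.3/(0.567−0.343) = 6.963/0.2240 = 31.08 mg/L.
e^(−k_1 t) = e^(−0.343×3.260) = 0.3269; e^(−k_2 t) = e^(−0.567×3.260) = 0.1575.
D = 31.08 × (0.3269 − 0.1575) + 4.35 × 0.1575 = 5.265 + 0.6851 = 5.950 mg/L.
DO = C_s − D = 9.71 − 5.950 = 3.760 mg/L.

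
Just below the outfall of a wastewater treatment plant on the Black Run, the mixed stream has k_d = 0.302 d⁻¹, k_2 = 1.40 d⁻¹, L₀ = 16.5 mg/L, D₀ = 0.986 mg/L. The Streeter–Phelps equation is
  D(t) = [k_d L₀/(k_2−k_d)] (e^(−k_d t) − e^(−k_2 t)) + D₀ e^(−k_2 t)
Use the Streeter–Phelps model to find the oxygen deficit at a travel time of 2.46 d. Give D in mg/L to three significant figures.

D ≈ 2.05 mg/L

k_d L₀/(k_2−k_d) = 0.302×16.5/(1.40−0.302) = 4.983/1.098 = 4.538 mg/L.
e^(−k_d t) = e^(−0.302×2.460) = 0.4757; e^(−k_2 t) = e^(−1.40×2.460) = 0.03194.
D = 4.538 × (0.4757 − 0.03194) + 0.986 × 0.03194 = 2.014 + 0.03149 = 2.046 mg/L.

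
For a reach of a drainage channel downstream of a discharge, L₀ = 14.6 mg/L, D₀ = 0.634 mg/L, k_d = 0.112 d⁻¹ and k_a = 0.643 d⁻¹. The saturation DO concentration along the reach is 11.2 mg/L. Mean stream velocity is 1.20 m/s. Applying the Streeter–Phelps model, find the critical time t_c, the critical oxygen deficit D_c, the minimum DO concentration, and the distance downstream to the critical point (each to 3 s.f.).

t_c ≈ 2.86 d; D_c ≈ 1.85 mg/L; min DO ≈ 9.35 mg/L; x_c ≈ 296 km

t_c = [1/(k_a−k_d)] ln[(k_a/k_d)(1 − D₀(k_a−k_d)/(k_d L₀))]
= [1/(0.643−0.112)] ln[(0.643/0.112)(1 − 0.634×0.5310/(0.112×14.6))]
= (1/0.5310) ln[5.741 × 0.7941] = 1.883 × ln(4.559) = 1.883 × 1.517 = 2.857 d.
D_c = (k_d/k_a) L₀ e^(−k_d t_c) = (0.112/0.643) × 14.6 × e^(−0.112×2.857) = 0.1742 × 14.6 × 0.7262 = 1.847 mg/L.
Minimum DO = C_s − D_c = 11.2 − 1.847 = 9.353 mg/L.
x_c = v t_c = 1.20 m/s × 2.857 d × 86400 s/d = 296200 m ≈ 296 km.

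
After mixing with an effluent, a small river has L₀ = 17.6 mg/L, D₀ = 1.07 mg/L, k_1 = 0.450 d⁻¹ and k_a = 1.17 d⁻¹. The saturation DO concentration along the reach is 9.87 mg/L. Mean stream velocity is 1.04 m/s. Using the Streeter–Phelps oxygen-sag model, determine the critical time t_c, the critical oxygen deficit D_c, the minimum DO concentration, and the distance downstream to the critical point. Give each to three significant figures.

t_c ≈ 1.18 d; D_c ≈ 3.97 mg/L; min DO ≈ 5.90 mg/L; x_c ≈ 106 km

t_c = [1/(k_a−k_1)] ln[(k_a/k_1)(1 − D₀(k_a−k_1)/(k_1 L₀))]
= [1/(1.17−0.450)] ln[(1.17/0.450)(1 − 1.07×0.7200/(0.450×17.6))]
= (1/0.7200) ln[2.600 × 0.9027] = 1.389 × ln(2.347) = 1.389 × 0.8532 = 1.185 d.
L(t_c) = L₀ e^(−k_1 t_c) = 17.6 × 0.5867 = 10.33 mg/L, and at the critical point k_a D_c = k_1 L, so D_c = (0.450/1.17) × 10.33 = 3.972 mg/L.
Minimum DO = C_s − D_c = 9.87 − 3.972 = 5.898 mg/L.
x_c = v t_c = 1.04 m/s × 1.185 d × 86400 s/d = 106500 m ≈ 106 km.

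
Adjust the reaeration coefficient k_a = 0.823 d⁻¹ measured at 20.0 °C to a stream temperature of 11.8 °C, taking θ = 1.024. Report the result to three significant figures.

k_a ≈ 0.678 d⁻¹

k_a(T₂) = k_a(T₁) · θ^(T₂−T₁) = 0.823 × 1.024^(11.8−20.0)
= 0.823 × 1.024^-8.20 = 0.823 × 0.8233 = 0.6775 d⁻¹.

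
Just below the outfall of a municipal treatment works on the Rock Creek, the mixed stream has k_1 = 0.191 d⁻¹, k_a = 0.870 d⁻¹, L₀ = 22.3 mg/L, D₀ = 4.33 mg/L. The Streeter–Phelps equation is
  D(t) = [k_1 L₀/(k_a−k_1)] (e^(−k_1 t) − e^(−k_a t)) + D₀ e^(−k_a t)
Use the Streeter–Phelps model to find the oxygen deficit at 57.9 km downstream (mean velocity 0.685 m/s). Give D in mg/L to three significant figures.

Travel time t = x/v = 57.9 km / (0.685 m/s) = 57900 m / 0.685 m/s = 84530 s = 0.9783 d.
k_1 L₀/(k_a−k_1) = 0.191×22.3/(0.870−0.191) = 4.259/0.6790 = 6.273 mg/L.
e^(−k_1 t) = e^(−0.191×0.9783) = 0.8296; e^(−k_a t) = e^(−0.870×0.9783) = 0.4269.
D = 6.273 × (0.8296 − 0.4269) + 4.33 × 0.4269 = 2.526 + 1.849 = 4.374 mg/L.

D ≈ 4.37 mg/L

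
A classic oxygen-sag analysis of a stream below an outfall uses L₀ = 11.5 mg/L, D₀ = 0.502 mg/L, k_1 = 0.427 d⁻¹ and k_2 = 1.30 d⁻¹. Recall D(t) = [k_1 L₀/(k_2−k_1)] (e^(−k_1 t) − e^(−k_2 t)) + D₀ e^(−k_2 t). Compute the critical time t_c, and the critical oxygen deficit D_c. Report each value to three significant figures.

With k_2/k_1 = 3.044 and 1 − D₀(k_2−k_1)/(k_1 L₀) = 0.9108,
t_c = ln(3.044 × 0.9108) / (1.30 − 0.427) = ln(2.773) / 0.8730 = 1.020/0.8730 = 1.168 d.
L(t_c) = L₀ e^(−k_1 t_c) = 11.5 × 0.6072 = 6.983 mg/L, and at the critical point k_2 D_c = k_1 L, so D_c = (0.427/1.30) × 6.983 = 2.294 mg/L.

t_c ≈ 1.17 d; D_c ≈ 2.29 mg/L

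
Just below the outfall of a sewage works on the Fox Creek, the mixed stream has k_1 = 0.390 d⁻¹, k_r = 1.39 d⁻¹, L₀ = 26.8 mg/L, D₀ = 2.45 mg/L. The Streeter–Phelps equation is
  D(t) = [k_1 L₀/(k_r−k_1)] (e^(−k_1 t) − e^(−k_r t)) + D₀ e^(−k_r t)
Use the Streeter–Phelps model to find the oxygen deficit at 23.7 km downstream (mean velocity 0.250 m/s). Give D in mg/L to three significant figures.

Travel time t = x/v = 23.7 km / (0.250 m/s) = 23700 m / 0.250 m/s = 94800 s = 1.097 d.
k_1 L₀/(k_r−k_1) = 0.390×26.8/(1.39−0.390) = 10.45/1.000 = 10.45 mg/L.
e^(−k_1 t) = e^(−0.390×1.097) = 0.6519; e^(−k_r t) = e^(−1.39×1.097) = 0.2176.
D = 10.45 × (0.6519 − 0.2176) + 2.45 × 0.2176 = 4.539 + 0.5331 = 5.072 mg/L.

D ≈ 5.07 mg/L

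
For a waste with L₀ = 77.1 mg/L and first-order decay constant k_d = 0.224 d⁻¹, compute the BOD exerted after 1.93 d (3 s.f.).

y ≈ 27.1 mg/L

y_t = L₀(1 − e^(−k_d t)) = 77.1 × (1 − e^(−0.224×1.93))
= 77.1 × (1 − 0.6490) = 77.1 × 0.3510 = 27.06 mg/L.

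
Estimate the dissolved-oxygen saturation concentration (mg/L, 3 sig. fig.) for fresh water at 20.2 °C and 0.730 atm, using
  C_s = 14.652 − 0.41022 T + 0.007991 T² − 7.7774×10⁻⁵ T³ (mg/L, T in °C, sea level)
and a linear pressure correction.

At sea level: C_s = 14.652 − 0.41022×20.2 + 0.007991×20.2² − 7.7774×10⁻⁵×20.2³ = 8.985 mg/L.
Pressure correction: C_s' = 8.985 × 0.730 = 6.559 mg/L.

C_s ≈ 6.56 mg/L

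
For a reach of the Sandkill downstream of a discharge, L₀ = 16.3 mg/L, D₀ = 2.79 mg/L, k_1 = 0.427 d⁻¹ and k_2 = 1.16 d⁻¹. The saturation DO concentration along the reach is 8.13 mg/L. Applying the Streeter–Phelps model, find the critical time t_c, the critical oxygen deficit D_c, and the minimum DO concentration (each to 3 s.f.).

With k_2/k_1 = 2.717 and 1 − D₀(k_2−k_1)/(k_1 L₀) = 0.7062,
t_c = ln(2.717 × 0.7062) / (1.16 − 0.427) = ln(1.918) / 0.7330 = 0.6515/0.7330 = 0.8888 d.
D_c = (k_1/k_2) L₀ e^(−k_1 t_c) = (0.427/1.16) × 16.3 × e^(−0.427×0.8888) = 0.3681 × 16.3 × 0.6842 = 4.105 mg/L.
Minimum DO = C_s − D_c = 8.13 − 4.105 = 4.025 mg/L.

t_c ≈ 0.889 d; D_c ≈ 4.11 mg/L; min DO ≈ 4.02 mg/L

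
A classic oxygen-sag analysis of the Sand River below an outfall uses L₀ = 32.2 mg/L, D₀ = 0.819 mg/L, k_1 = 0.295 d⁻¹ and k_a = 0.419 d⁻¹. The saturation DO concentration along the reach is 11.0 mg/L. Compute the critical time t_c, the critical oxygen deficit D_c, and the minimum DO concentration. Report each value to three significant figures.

With k_a/k_1 = 1.420 and 1 − D₀(k_a−k_1)/(k_1 L₀) = 0.9893,
t_c = ln(1.420 × 0.9893) / (0.419 − 0.295) = ln(1.405) / 0.1240 = 0.3401/0.1240 = 2.743 d.
D_c = (k_1/k_a) L₀ e^(−k_1 t_c) = (0.295/0.419) × 32.2 × e^(−0.295×2.743) = 0.7041 × 32.2 × 0.4452 = 10.09 mg/L.
Minimum DO = C_s − D_c = 11.0 − 10.09 = 0.9069 mg/L.

t_c ≈ 2.74 d; D_c ≈ 10.1 mg/L; min DO ≈ 0.907 mg/L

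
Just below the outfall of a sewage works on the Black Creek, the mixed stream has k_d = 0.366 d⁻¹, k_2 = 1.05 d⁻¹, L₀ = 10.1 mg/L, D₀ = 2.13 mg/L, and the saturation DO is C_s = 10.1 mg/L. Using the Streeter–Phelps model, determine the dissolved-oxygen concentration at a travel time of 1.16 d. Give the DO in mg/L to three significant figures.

DO ≈ 7.53 mg/L

k_d L₀/(k_2−k_d) = 0.366×10.1/(1.05−0.366) = 3.697/0.6840 = 5.404 mg/L.
e^(−k_d t) = e^(−0.366×1.160) = 0.6541; e^(−k_2 t) = e^(−1.05×1.160) = 0.2958.
D = 5.404 × (0.6541 − 0.2958) + 2.13 × 0.2958 = 1.936 + 0.6301 = 2.566 mg/L.
DO = C_s − D = 10.1 − 2.566 = 7.534 mg/L.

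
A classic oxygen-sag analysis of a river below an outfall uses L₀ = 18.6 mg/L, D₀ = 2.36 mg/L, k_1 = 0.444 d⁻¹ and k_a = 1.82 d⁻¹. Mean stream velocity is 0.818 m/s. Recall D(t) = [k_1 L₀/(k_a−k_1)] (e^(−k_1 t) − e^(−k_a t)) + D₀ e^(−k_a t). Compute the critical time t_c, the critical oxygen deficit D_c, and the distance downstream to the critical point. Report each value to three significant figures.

t_c ≈ 0.662 d; D_c ≈ 3.38 mg/L; x_c ≈ 46.8 km

t_c = [1/(k_a−k_1)] ln[(k_a/k_1)(1 − D₀(k_a−k_1)/(k_1 L₀))]
= [1/(1.82−0.444)] ln[(1.82/0.444)(1 − 2.36×1.376/(0.444×18.6))]
= (1/1.376) ln[4.099 × 0.6068] = 0.7267 × ln(2.487) = 0.7267 × 0.9112 = 0.6622 d.
L(t_c) = L₀ e^(−k_1 t_c) = 18.6 × 0.7453 = 13.86 mg/L, and at the critical point k_a D_c = k_1 L, so D_c = (0.444/1.82) × 13.86 = 3.382 mg/L.
x_c = v t_c = 0.818 m/s × 0.6622 d × 86400 s/d = 46800 m ≈ 46.8 km.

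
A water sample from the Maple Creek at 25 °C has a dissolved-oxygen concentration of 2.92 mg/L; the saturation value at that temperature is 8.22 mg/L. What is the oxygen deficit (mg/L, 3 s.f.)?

D ≈ 5.30 mg/L

D = C_s − C = 8.22 − 2.92 = 5.30 mg/L.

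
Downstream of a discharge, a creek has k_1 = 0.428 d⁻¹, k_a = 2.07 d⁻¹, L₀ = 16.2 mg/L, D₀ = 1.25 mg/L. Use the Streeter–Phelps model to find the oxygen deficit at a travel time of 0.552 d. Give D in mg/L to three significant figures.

D ≈ 2.39 mg/L

k_1 L₀/(k_a−k_1) = 0.428×16.2/(2.07−0.428) = 6.934/1.642 = 4.223 mg/L.
e^(−k_1 t) = e^(−0.428×0.5520) = 0.7896; e^(−k_a t) = e^(−2.07×0.5520) = 0.3190.
D = 4.223 × (0.7896 − 0.3190) + 1.25 × 0.3190 = 1.987 + 0.3987 = 2.386 mg/L.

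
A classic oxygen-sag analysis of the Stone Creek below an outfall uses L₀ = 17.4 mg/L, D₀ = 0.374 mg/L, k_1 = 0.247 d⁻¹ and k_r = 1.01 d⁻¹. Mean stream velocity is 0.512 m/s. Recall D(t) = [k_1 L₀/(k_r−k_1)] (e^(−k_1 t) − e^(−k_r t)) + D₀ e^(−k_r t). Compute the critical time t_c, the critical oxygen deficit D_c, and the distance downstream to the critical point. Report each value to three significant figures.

t_c ≈ 1.76 d; D_c ≈ 2.76 mg/L; x_c ≈ 77.7 km

With k_r/k_1 = 4.089 and 1 − D₀(k_r−k_1)/(k_1 L₀) = 0.9336,
t_c = ln(4.089 × 0.9336) / (1.01 − 0.247) = ln(3.818) / 0.7630 = 1.340/0.7630 = 1.756 d.
D_c = (k_1/k_r) L₀ e^(−k_1 t_c) = (0.247/1.01) × 17.4 × e^(−0.247×1.756) = 0.2446 × 17.4 × 0.6481 = 2.758 mg/L.
x_c = v t_c = 0.512 m/s × 1.756 d × 86400 s/d = 77670 m ≈ 77.7 km.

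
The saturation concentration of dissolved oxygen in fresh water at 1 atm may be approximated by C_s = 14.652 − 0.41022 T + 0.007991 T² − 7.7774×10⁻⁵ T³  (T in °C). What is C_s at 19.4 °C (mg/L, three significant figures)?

C_s = 14.652 − 0.41022×19.4 + 0.007991×19.4² − 7.7774×10⁻⁵×19.4³ = 9.133 mg/L.

C_s ≈ 9.13 mg/L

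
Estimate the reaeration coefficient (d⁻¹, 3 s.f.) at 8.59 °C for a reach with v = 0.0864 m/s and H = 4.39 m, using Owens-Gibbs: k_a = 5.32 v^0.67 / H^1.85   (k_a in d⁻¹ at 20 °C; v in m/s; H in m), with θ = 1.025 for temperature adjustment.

k_a(20) = 5.32 × 0.0864^0.67 / 4.39^1.85 = 5.32 × 0.1938 / 15.44 = 0.06681 d⁻¹.
k_a(8.59) = 0.06681 × 1.025^(8.59−20) = 0.06681 × 0.7545 = 0.05040 d⁻¹.

k_a ≈ 0.0504 d⁻¹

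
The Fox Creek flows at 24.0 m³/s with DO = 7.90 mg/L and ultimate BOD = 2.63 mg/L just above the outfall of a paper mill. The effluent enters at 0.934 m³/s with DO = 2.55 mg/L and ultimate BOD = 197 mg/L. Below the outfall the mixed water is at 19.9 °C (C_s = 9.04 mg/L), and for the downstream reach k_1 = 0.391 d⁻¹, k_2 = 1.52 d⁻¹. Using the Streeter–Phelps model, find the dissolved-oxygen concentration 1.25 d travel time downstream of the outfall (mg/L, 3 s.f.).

DO ≈ 7.25 mg/L

Mixed DO = (24.0×7.90 + 0.934×2.55)/(24.0+0.934) = 192.0/24.93 = 7.700 mg/L.
Mixed L₀ = (24.0×2.63 + 0.934×197)/(24.93) = 247.1/24.93 = 9.911 mg/L.
Initial deficit D₀ = C_s − DO₀ = 9.04 − 7.700 = 1.340 mg/L.
D(1.25) = [0.391×9.911/(1.52−0.391)](e^(−0.391×1.25) − e^(−1.52×1.25)) + 1.340 e^(−1.52×1.25)
= 3.432 × (0.6134 − 0.1496) + 1.340 × 0.1496 = 1.793 mg/L.
DO = 9.04 − 1.793 = 7.247 mg/L.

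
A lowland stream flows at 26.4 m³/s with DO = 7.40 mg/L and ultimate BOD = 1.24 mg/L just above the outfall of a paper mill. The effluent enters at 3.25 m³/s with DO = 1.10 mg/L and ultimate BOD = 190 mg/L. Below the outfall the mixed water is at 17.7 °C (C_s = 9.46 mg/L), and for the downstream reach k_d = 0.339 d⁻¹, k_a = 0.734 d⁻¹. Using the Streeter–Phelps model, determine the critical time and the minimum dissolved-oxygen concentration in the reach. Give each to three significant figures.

Mixed DO = (26.4×7.40 + 3.25×1.10)/(26.4+3.25) = 198.9/29.65 = 6.709 mg/L.
Mixed L₀ = (26.4×1.24 + 3.25×190)/(29.65) = 650.2/29.65 = 21.93 mg/L.
Initial deficit D₀ = C_s − DO₀ = 9.46 − 6.709 = 2.751 mg/L.
t_c = (1/0.3950) ln[(0.734/0.339)(1 − 2.751×0.3950/(0.339×21.93))] = 2.532 × ln(1.849) = 1.556 d.
D_c = (0.339/0.734) × 21.93 × e^(−0.339×1.556) = 0.4619 × 21.93 × 0.5901 = 5.977 mg/L.
Minimum DO = 9.46 − 5.977 = 3.483 mg/L.

t_c ≈ 1.56 d; minimum DO ≈ 3.48 mg/L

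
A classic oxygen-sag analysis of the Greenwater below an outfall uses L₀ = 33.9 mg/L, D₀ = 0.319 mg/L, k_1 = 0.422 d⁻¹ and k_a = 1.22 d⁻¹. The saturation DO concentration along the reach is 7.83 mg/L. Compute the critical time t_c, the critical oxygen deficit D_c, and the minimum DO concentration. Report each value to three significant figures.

At the critical point dD/dt = 0, so k_1 L₀ e^(−k_1 t) = k_a D. Substituting D(t) from the Streeter–Phelps equation and solving for t gives
t_c = ln[(k_a/k_1)(1 − D₀(k_a−k_1)/(k_1 L₀))] / (k_a−k_1).
Here k_a−k_1 = 0.7980 d⁻¹ and 1 − D₀(k_a−k_1)/(k_1 L₀) = 1 − 0.319×0.7980/(0.422×33.9) = 0.9822, so
t_c = ln(2.891 × 0.9822) / 0.7980 = 1.044 / 0.7980 = 1.308 d.
D_c = (k_1/k_a) L₀ e^(−k_1 t_c) = (0.422/1.22) × 33.9 × e^(−0.422×1.308) = 0.3459 × 33.9 × 0.5759 = 6.752 mg/L.
Minimum DO = C_s − D_c = 7.83 − 6.752 = 1.078 mg/L.

t_c ≈ 1.31 d; D_c ≈ 6.75 mg/L; min DO ≈ 1.08 mg/L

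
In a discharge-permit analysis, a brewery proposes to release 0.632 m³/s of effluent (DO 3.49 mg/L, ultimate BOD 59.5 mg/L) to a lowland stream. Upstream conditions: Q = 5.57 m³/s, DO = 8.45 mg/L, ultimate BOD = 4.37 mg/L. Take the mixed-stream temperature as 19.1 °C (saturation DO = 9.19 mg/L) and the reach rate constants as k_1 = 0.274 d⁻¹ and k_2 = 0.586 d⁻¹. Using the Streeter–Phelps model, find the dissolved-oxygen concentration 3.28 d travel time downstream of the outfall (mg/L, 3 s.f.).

Mixed DO = (5.57×8.45 + 0.632×3.49)/(5.57+0.632) = 49.27/6.202 = 7.945 mg/L.
Mixed L₀ = (5.57×4.37 + 0.632×59.5)/(6.202) = 61.94/6.202 = 9.988 mg/L.
Initial deficit D₀ = C_s − DO₀ = 9.19 − 7.945 = 1.245 mg/L.
D(3.28) = [0.274×9.988/(0.586−0.274)](e^(−0.274×3.28) − e^(−0.586×3.28)) + 1.245 e^(−0.586×3.28)
= 8.771 × (0.4071 − 0.1463) + 1.245 × 0.1463 = 2.470 mg/L.
DO = 9.19 − 2.470 = 6.720 mg/L.

DO ≈ 6.72 mg/L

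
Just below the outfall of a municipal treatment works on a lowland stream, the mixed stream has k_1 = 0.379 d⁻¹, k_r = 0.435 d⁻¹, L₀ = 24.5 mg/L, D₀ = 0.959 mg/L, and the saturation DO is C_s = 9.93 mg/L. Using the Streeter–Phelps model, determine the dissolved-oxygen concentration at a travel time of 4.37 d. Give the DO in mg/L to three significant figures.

k_1 L₀/(k_r−k_1) = 0.379×24.5/(0.435−0.379) = 9.286/0.05600 = 165.8 mg/L.
e^(−k_1 t) = e^(−0.379×4.370) = 0.1909; e^(−k_r t) = e^(−0.435×4.370) = 0.1494.
D = 165.8 × (0.1909 − 0.1494) + 0.959 × 0.1494 = 6.870 + 0.1433 = 7.013 mg/L.
DO = C_s − D = 9.93 − 7.013 = 2.917 mg/L.

DO ≈ 2.92 mg/L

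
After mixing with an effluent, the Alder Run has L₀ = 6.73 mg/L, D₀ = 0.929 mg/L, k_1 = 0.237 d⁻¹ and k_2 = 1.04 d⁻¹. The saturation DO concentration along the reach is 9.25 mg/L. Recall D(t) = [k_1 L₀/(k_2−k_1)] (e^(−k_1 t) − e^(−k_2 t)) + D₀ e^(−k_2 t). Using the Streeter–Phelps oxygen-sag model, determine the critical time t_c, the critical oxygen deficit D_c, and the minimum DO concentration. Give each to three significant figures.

t_c = [1/(k_2−k_1)] ln[(k_2/k_1)(1 − D₀(k_2−k_1)/(k_1 L₀))]
= [1/(1.04−0.237)] ln[(1.04/0.237)(1 − 0.929×0.8030/(0.237×6.73))]
= (1/0.8030) ln[4.388 × 0.5323] = 1.245 × ln(2.336) = 1.245 × 0.8484 = 1.056 d.
D_c = (k_1/k_2) L₀ e^(−k_1 t_c) = (0.237/1.04) × 6.73 × e^(−0.237×1.056) = 0.2279 × 6.73 × 0.7785 = 1.194 mg/L.
Minimum DO = C_s − D_c = 9.25 − 1.194 = 8.056 mg/L.

t_c ≈ 1.06 d; D_c ≈ 1.19 mg/L; min DO ≈ 8.06 mg/L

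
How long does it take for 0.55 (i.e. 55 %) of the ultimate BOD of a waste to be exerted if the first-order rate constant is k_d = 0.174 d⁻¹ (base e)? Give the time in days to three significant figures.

y/L₀ = 1 − e^(−k_d t) = 0.55 ⇒ e^(−k_d t) = 0.450
t = −ln(0.450) / 0.174 = 0.7985 / 0.174 = 4.589 d.

t ≈ 4.59 d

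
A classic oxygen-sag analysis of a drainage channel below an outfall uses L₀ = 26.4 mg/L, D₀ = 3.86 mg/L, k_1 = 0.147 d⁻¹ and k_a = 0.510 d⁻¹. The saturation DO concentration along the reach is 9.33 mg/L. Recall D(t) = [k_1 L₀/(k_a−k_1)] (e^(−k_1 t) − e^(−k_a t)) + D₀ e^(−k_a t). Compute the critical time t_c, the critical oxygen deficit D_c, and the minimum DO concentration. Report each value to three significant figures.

t_c ≈ 2.19 d; D_c ≈ 5.51 mg/L; min DO ≈ 3.82 mg/L

At the critical point dD/dt = 0, so k_1 L₀ e^(−k_1 t) = k_a D. Substituting D(t) from the Streeter–Phelps equation and solving for t gives
t_c = ln[(k_a/k_1)(1 − D₀(k_a−k_1)/(k_1 L₀))] / (k_a−k_1).
Here k_a−k_1 = 0.3630 d⁻¹ and 1 − D₀(k_a−k_1)/(k_1 L₀) = 1 − 3.86×0.3630/(0.147×26.4) = 0.6389, so
t_c = ln(3.469 × 0.6389) / 0.3630 = 0.7960 / 0.3630 = 2.193 d.
L(t_c) = L₀ e^(−k_1 t_c) = 26.4 × 0.7244 = 19.13 mg/L, and at the critical point k_a D_c = k_1 L, so D_c = (0.147/0.510) × 19.13 = 5.513 mg/L.
Minimum DO = C_s − D_c = 9.33 − 5.513 = 3.817 mg/L.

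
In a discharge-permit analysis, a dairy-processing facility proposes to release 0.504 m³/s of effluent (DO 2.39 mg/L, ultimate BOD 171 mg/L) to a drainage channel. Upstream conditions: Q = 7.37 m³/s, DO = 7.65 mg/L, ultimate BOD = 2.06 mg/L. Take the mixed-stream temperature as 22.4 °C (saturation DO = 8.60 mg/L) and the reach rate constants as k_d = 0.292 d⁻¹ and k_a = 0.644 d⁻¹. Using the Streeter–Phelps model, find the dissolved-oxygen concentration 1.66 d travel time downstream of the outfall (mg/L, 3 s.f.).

Mixed DO = (7.37×7.65 + 0.504×2.39)/(7.37+0.504) = 57.59/7.874 = 7.313 mg/L.
Mixed L₀ = (7.37×2.06 + 0.504×171)/(7.874) = 101.4/7.874 = 12.87 mg/L.
Initial deficit D₀ = C_s − DO₀ = 8.60 − 7.313 = 1.287 mg/L.
D(1.66) = [0.292×12.87/(0.644−0.292)](e^(−0.292×1.66) − e^(−0.644×1.66)) + 1.287 e^(−0.644×1.66)
= 10.68 × (0.6159 − 0.3433) + 1.287 × 0.3433 = 3.352 mg/L.
DO = 8.60 − 3.352 = 5.248 mg/L.

DO ≈ 5.25 mg/L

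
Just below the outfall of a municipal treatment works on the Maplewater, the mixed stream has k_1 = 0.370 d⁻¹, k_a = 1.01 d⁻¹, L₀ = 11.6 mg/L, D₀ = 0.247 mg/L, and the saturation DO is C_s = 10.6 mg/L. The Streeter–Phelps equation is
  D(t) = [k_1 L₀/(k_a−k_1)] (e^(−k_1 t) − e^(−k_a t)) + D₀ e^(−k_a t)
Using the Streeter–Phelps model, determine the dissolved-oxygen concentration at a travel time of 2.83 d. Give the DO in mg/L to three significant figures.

DO ≈ 8.62 mg/L

k_1 L₀/(k_a−k_1) = 0.370×11.6/(1.01−0.370) = 4.292/0.6400 = 6.706 mg/L.
e^(−k_1 t) = e^(−0.370×2.830) = 0.3510; e^(−k_a t) = e^(−1.01×2.830) = 0.05737.
D = 6.706 × (0.3510 − 0.05737) + 0.247 × 0.05737 = 1.969 + 0.01417 = 1.983 mg/L.
DO = C_s − D = 10.6 − 1.983 = 8.617 mg/L.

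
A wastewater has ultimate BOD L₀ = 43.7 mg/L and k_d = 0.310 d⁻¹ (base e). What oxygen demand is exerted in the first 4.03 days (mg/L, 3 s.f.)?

y_t = L₀(1 − e^(−k_d t)) = 43.7 × (1 − e^(−0.310×4.03))
= 43.7 × (1 − 0.2867) = 43.7 × 0.7133 = 31.17 mg/L.

y ≈ 31.2 mg/L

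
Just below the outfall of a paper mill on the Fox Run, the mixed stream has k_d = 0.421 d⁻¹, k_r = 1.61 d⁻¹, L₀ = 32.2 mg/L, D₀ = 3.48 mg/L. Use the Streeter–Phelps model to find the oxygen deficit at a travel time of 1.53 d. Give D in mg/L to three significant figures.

k_d L₀/(k_r−k_d) = 0.421×32.2/(1.61−0.421) = 13.56/1.189 = 11.40 mg/L.
e^(−k_d t) = e^(−0.421×1.530) = 0.5251; e^(−k_r t) = e^(−1.61×1.530) = 0.08515.
D = 11.40 × (0.5251 − 0.08515) + 3.48 × 0.08515 = 5.016 + 0.2963 = 5.313 mg/L.

D ≈ 5.31 mg/L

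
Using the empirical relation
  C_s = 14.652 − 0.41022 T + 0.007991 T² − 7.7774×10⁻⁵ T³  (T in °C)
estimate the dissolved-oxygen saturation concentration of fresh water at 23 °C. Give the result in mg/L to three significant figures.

C_s = 14.652 − 0.41022×23 + 0.007991×23² − 7.7774×10⁻⁵×23³ = 8.498 mg/L.

C_s ≈ 8.50 mg/L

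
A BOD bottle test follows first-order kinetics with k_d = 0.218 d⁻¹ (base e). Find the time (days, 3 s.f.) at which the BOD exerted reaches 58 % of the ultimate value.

y/L₀ = 1 − e^(−k_d t) = 0.58 ⇒ e^(−k_d t) = 0.420
t = −ln(0.420) / 0.218 = 0.8675 / 0.218 = 3.979 d.

t ≈ 3.98 d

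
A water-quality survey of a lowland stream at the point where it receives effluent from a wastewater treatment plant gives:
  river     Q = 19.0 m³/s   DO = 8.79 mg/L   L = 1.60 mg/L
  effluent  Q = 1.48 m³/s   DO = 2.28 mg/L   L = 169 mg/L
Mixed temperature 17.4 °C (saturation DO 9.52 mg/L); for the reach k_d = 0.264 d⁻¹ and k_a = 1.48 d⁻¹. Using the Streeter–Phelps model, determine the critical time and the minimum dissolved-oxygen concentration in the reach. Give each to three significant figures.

t_c ≈ 0.992 d; minimum DO ≈ 7.64 mg/L

Mixed DO = (19.0×8.79 + 1.48×2.28)/(19.0+1.48) = 170.4/20.48 = 8.320 mg/L.
Mixed L₀ = (19.0×1.60 + 1.48×169)/(20.48) = 280.5/20.48 = 13.70 mg/L.
Initial deficit D₀ = C_s − DO₀ = 9.52 − 8.320 = 1.200 mg/L.
t_c = (1/1.216) ln[(1.48/0.264)(1 − 1.200×1.216/(0.264×13.70))] = 0.8224 × ln(3.343) = 0.9925 d.
D_c = (0.264/1.48) × 13.70 × e^(−0.264×0.9925) = 0.1784 × 13.70 × 0.7695 = 1.880 mg/L.
Minimum DO = 9.52 − 1.880 = 7.640 mg/L.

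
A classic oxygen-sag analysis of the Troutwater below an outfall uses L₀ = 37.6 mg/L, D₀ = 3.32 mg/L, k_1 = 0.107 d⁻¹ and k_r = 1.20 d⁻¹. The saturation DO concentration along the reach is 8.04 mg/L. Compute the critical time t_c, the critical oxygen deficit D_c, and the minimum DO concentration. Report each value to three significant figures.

t_c ≈ 0.0868 d; D_c ≈ 3.32 mg/L; min DO ≈ 4.72 mg/L

With k_r/k_1 = 11.21 and 1 − D₀(k_r−k_1)/(k_1 L₀) = 0.09804,
t_c = ln(11.21 × 0.09804) / (1.20 − 0.107) = ln(1.100) / 1.093 = 0.09488/1.093 = 0.08681 d.
D_c = (k_1/k_r) L₀ e^(−k_1 t_c) = (0.107/1.20) × 37.6 × e^(−0.107×0.08681) = 0.08917 × 37.6 × 0.9908 = 3.322 mg/L.
Minimum DO = C_s − D_c = 8.04 − 3.322 = 4.718 mg/L.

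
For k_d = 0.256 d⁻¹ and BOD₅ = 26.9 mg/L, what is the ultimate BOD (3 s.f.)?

BOD₅ = L₀(1 − e^(−5k_d)) ⇒ L₀ = BOD₅ / (1 − e^(−5×0.256))
= 26.9 / (1 − 0.2780) = 26.9 / 0.7220 = 37.26 mg/L.

L₀ ≈ 37.3 mg/L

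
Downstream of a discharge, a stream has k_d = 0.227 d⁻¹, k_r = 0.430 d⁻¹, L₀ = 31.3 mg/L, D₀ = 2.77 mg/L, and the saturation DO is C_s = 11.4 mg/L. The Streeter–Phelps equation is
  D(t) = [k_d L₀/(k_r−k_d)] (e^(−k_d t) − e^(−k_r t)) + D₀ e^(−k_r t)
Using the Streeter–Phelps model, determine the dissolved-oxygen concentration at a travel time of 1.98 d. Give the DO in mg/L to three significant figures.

DO ≈ 2.83 mg/L

k_d L₀/(k_r−k_d) = 0.227×31.3/(0.430−0.227) = 7.105/0.2030 = 35.00 mg/L.
e^(−k_d t) = e^(−0.227×1.980) = 0.6380; e^(−k_r t) = e^(−0.430×1.980) = 0.4268.
D = 35.00 × (0.6380 − 0.4268) + 2.77 × 0.4268 = 7.391 + 1.182 = 8.573 mg/L.
DO = C_s − D = 11.4 − 8.573 = 2.827 mg/L.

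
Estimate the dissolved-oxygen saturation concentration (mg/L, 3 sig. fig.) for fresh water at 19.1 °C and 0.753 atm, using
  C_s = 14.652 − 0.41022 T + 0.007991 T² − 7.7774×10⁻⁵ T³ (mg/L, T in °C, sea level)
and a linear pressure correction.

C_s ≈ 6.92 mg/L

At sea level: C_s = 14.652 − 0.41022×19.1 + 0.007991×19.1² − 7.7774×10⁻⁵×19.1³ = 9.190 mg/L.
Pressure correction: C_s' = 9.190 × 0.753 = 6.920 mg/L.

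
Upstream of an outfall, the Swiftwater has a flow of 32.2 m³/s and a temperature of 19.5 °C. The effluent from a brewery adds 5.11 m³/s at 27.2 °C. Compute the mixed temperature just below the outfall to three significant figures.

20.6 °C

Flow-weighted mixing: C = (Q_r C_r + Q_w C_w)/(Q_r + Q_w)
= (32.2×19.5 + 5.11×27.2)/(32.2 + 5.11) = 766.9/37.31 = 20.55 °C.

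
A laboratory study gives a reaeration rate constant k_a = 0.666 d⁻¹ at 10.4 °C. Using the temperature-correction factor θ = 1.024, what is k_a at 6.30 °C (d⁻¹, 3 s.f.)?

k_a(T₂) = k_a(T₁) · θ^(T₂−T₁) = 0.666 × 1.024^(6.30−10.4)
= 0.666 × 1.024^-4.10 = 0.666 × 0.9073 = 0.6043 d⁻¹.

k_a ≈ 0.604 d⁻¹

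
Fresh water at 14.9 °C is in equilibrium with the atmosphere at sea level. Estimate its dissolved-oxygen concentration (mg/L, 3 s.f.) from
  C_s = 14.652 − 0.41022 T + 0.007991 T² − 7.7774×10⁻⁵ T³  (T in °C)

C_s ≈ 10.1 mg/L

C_s = 14.652 − 0.41022×14.9 + 0.007991×14.9² − 7.7774×10⁻⁵×14.9³ = 10.06 mg/L.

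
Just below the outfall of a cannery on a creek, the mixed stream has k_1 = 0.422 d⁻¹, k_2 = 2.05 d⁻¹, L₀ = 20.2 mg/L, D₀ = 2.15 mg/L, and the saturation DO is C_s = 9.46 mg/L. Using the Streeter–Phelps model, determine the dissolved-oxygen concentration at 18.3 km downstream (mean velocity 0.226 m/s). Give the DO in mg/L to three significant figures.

Travel time t = x/v = 18.3 km / (0.226 m/s) = 18300 m / 0.226 m/s = 80970 s = 0.9372 d.
k_1 L₀/(k_2−k_1) = 0.422×20.2/(2.05−0.422) = 8.524/1.628 = 5.236 mg/L.
e^(−k_1 t) = e^(−0.422×0.9372) = 0.6733; e^(−k_2 t) = e^(−2.05×0.9372) = 0.1464.
D = 5.236 × (0.6733 − 0.1464) + 2.15 × 0.1464 = 2.759 + 0.3148 = 3.074 mg/L.
DO = C_s − D = 9.46 − 3.074 = 6.386 mg/L.

DO ≈ 6.39 mg/L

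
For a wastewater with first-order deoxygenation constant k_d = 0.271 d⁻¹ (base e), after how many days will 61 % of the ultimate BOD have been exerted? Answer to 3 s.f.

y/L₀ = 1 − e^(−k_d t) = 0.61 ⇒ e^(−k_d t) = 0.390
t = −ln(0.390) / 0.271 = 0.9416 / 0.271 = 3.475 d.

t ≈ 3.47 d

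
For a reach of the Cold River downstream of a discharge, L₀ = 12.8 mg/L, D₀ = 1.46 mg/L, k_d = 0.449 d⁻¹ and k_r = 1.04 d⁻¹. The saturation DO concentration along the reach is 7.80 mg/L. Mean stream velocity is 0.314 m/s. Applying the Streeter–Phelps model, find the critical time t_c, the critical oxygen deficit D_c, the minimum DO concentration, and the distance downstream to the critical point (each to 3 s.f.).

With k_r/k_d = 2.316 and 1 − D₀(k_r−k_d)/(k_d L₀) = 0.8499,
t_c = ln(2.316 × 0.8499) / (1.04 − 0.449) = ln(1.969) / 0.5910 = 0.6773/0.5910 = 1.146 d.
L(t_c) = L₀ e^(−k_d t_c) = 12.8 × 0.5978 = 7.651 mg/L, and at the critical point k_r D_c = k_d L, so D_c = (0.449/1.04) × 7.651 = 3.303 mg/L.
Minimum DO = C_s − D_c = 7.80 − 3.303 = 4.497 mg/L.
x_c = v t_c = 0.314 m/s × 1.146 d × 86400 s/d = 31090 m ≈ 31.1 km.

t_c ≈ 1.15 d; D_c ≈ 3.30 mg/L; min DO ≈ 4.50 mg/L; x_c ≈ 31.1 km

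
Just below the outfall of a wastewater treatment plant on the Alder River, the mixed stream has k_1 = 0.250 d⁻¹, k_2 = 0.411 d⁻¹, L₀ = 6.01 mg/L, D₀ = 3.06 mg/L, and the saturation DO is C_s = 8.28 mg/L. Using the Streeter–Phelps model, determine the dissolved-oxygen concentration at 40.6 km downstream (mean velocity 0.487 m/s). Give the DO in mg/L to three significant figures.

Travel time t = x/v = 40.6 km / (0.487 m/s) = 40600 m / 0.487 m/s = 83370 s = 0.9649 d.
k_1 L₀/(k_2−k_1) = 0.250×6.01/(0.411−0.250) = 1.502/0.1610 = 9.332 mg/L.
e^(−k_1 t) = e^(−0.250×0.9649) = 0.7857; e^(−k_2 t) = e^(−0.411×0.9649) = 0.6726.
D = 9.332 × (0.7857 − 0.6726) + 3.06 × 0.6726 = 1.055 + 2.058 = 3.113 mg/L.
DO = C_s − D = 8.28 − 3.113 = 5.167 mg/L.

DO ≈ 5.17 mg/L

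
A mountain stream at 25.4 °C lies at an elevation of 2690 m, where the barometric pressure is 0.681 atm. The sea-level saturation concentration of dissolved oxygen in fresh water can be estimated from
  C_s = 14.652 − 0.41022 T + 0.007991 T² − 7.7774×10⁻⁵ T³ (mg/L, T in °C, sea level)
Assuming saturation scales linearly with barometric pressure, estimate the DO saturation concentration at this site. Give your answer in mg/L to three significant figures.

C_s ≈ 5.53 mg/L

At sea level: C_s = 14.652 − 0.41022×25.4 + 0.007991×25.4² − 7.7774×10⁻⁵×25.4³ = 8.113 mg/L.
Pressure correction: C_s' = 8.113 × 0.681 = 5.525 mg/L.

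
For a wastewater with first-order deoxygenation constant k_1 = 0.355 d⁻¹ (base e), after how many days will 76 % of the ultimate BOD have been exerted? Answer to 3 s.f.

t ≈ 4.02 d

y/L₀ = 1 − e^(−k_1 t) = 0.76 ⇒ e^(−k_1 t) = 0.240
t = −ln(0.240) / 0.355 = 1.427 / 0.355 = 4.020 d.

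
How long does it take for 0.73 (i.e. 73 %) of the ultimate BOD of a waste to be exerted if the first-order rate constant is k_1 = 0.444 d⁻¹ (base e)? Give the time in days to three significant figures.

y/L₀ = 1 − e^(−k_1 t) = 0.73 ⇒ e^(−k_1 t) = 0.270
t = −ln(0.270) / 0.444 = 1.309 / 0.444 = 2.949 d.

t ≈ 2.95 d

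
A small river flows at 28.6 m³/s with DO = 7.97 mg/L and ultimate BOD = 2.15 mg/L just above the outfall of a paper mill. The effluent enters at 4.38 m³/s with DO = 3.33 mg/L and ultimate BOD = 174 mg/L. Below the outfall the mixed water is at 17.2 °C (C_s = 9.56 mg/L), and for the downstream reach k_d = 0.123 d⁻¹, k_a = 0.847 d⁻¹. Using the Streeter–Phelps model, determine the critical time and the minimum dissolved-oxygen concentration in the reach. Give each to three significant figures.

Mixed DO = (28.6×7.97 + 4.38×3.33)/(28.6+4.38) = 242.5/32.98 = 7.354 mg/L.
Mixed L₀ = (28.6×2.15 + 4.38×174)/(32.98) = 823.6/32.98 = 24.97 mg/L.
Initial deficit D₀ = C_s − DO₀ = 9.56 − 7.354 = 2.206 mg/L.
t_c = (1/0.7240) ln[(0.847/0.123)(1 − 2.206×0.7240/(0.123×24.97))] = 1.381 × ln(3.305) = 1.651 d.
D_c = (0.123/0.847) × 24.97 × e^(−0.123×1.651) = 0.1452 × 24.97 × 0.8162 = 2.960 mg/L.
Minimum DO = 9.56 − 2.960 = 6.600 mg/L.

t_c ≈ 1.65 d; minimum DO ≈ 6.60 mg/L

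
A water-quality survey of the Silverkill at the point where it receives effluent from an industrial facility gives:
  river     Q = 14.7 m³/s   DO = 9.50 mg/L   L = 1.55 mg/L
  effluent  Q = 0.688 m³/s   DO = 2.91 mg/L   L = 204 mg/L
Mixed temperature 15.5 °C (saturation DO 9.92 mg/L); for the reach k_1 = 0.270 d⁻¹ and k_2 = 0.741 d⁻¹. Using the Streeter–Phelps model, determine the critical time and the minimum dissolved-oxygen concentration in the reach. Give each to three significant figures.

t_c ≈ 1.88 d; minimum DO ≈ 7.59 mg/L

Mixed DO = (14.7×9.50 + 0.688×2.91)/(14.7+0.688) = 141.7/15.39 = 9.205 mg/L.
Mixed L₀ = (14.7×1.55 + 0.688×204)/(15.39) = 163.1/15.39 = 10.60 mg/L.
Initial deficit D₀ = C_s − DO₀ = 9.92 − 9.205 = 0.7146 mg/L.
t_c = (1/0.4710) ln[(0.741/0.270)(1 − 0.7146×0.4710/(0.270×10.60))] = 2.123 × ln(2.422) = 1.878 d.
D_c = (0.270/0.741) × 10.60 × e^(−0.270×1.878) = 0.3644 × 10.60 × 0.6023 = 2.327 mg/L.
Minimum DO = 9.92 − 2.327 = 7.593 mg/L.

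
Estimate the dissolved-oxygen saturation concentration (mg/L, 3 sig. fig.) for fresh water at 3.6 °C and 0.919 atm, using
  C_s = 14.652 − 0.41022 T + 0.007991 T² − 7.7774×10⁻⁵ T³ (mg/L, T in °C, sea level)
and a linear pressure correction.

At sea level: C_s = 14.652 − 0.41022×3.6 + 0.007991×3.6² − 7.7774×10⁻⁵×3.6³ = 13.28 mg/L.
Pressure correction: C_s' = 13.28 × 0.919 = 12.20 mg/L.

C_s ≈ 12.2 mg/L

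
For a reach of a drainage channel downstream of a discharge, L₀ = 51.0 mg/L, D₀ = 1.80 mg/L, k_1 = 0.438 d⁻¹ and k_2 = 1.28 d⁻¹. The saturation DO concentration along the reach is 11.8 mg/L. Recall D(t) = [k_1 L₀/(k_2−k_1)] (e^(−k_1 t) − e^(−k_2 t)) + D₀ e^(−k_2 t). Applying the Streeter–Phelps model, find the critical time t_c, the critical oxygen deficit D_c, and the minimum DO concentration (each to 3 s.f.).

t_c ≈ 1.19 d; D_c ≈ 10.4 mg/L; min DO ≈ 1.44 mg/L

With k_2/k_1 = 2.922 and 1 − D₀(k_2−k_1)/(k_1 L₀) = 0.9322,
t_c = ln(2.922 × 0.9322) / (1.28 − 0.438) = ln(2.724) / 0.8420 = 1.002/0.8420 = 1.190 d.
L(t_c) = L₀ e^(−k_1 t_c) = 51.0 × 0.5937 = 30.28 mg/L, and at the critical point k_2 D_c = k_1 L, so D_c = (0.438/1.28) × 30.28 = 10.36 mg/L.
Minimum DO = C_s − D_c = 11.8 − 10.36 = 1.438 mg/L.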